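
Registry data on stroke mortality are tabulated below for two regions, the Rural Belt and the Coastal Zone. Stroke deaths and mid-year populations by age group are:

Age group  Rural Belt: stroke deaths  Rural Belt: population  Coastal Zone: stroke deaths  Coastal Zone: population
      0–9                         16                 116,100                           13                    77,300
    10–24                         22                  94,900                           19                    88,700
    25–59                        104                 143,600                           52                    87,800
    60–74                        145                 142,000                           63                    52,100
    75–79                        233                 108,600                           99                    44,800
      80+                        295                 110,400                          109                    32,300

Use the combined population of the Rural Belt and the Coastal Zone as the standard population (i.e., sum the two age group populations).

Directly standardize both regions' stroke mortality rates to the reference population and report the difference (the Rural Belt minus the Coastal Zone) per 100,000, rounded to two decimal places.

-10.81

Age-specific rates per 100,000 for the Rural Belt: 13.78, 23.18, 72.42, 102.11, 214.55, 267.21.
For the Coastal Zone: 16.82, 21.42, 59.23, 120.92, 220.98, 337.46.
Combined standard total = 1,098,600; weights = 0.1760, 0.1671, 0.2106, 0.1767, 0.1396, 0.1299.
The Rural Belt: 0.1760×13.78 + 0.1671×23.18 + 0.2106×72.42 + 0.1767×102.11 + 0.1396×214.55 + 0.1299×267.21 = 104.2628 per 100,000.
The Coastal Zone: 0.1760×16.82 + 0.1671×21.42 + 0.2106×59.23 + 0.1767×120.92 + 0.1396×220.98 + 0.1299×337.46 = 115.0695 per 100,000.
Difference = 104.2628 − 115.0695 = -10.8067.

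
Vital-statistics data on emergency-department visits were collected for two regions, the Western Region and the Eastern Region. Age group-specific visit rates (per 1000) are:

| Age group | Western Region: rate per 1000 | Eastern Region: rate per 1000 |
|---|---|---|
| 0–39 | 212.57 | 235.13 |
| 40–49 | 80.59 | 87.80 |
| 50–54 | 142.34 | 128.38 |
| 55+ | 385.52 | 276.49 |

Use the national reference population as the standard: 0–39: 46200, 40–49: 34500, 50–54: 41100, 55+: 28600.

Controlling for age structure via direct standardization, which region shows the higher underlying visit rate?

Western Region

Standard total = 150400; weights = 0.3072, 0.2294, 0.2733, 0.1902.
The Western Region: 0.3072×212.57 + 0.2294×80.59 + 0.2733×142.34 + 0.1902×385.52 = 195.9916 per 1000.
The Eastern Region: 0.3072×235.13 + 0.2294×87.80 + 0.2733×128.38 + 0.1902×276.49 = 180.0275 per 1000.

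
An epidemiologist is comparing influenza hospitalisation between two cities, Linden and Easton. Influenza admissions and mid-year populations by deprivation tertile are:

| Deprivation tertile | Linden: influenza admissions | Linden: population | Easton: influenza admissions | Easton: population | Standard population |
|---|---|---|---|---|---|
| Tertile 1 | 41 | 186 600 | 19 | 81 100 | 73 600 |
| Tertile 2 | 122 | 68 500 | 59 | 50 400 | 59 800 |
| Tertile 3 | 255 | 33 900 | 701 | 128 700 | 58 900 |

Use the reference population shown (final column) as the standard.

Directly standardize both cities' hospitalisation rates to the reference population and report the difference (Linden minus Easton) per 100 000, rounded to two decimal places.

Deprivation-specific rates per 100 000 for Linden: 21.97, 178.10, 752.21.
For Easton: 23.43, 117.06, 544.68.
Standard total = 192 300; weights = 0.3827, 0.3110, 0.3063.
Linden: 0.3827×21.97 + 0.3110×178.10 + 0.3063×752.21 = 294.1912 per 100 000.
Easton: 0.3827×23.43 + 0.3110×117.06 + 0.3063×544.68 = 212.2007 per 100 000.
Difference = 294.1912 − 212.2007 = 81.9905.

81.99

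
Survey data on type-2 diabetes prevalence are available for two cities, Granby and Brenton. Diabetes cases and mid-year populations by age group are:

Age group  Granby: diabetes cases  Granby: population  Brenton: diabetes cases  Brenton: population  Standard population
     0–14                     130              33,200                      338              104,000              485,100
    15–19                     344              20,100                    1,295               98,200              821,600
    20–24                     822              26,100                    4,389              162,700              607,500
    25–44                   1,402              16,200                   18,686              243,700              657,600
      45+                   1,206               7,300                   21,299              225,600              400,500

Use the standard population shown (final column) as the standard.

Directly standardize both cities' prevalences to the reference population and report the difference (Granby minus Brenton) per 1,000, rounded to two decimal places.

13.84

Age-specific rates per 1,000 for Granby: 3.916, 17.114, 31.494, 86.543, 165.205.
For Brenton: 3.250, 13.187, 26.976, 76.676, 94.410.
Standard total = 2,972,300; weights = 0.1632, 0.2764, 0.2044, 0.2212, 0.1347.
Granby: 0.1632×3.916 + 0.2764×17.114 + 0.2044×31.494 + 0.2212×86.543 + 0.1347×165.205 = 53.2144 per 1,000.
Brenton: 0.1632×3.250 + 0.2764×13.187 + 0.2044×26.976 + 0.2212×76.676 + 0.1347×94.410 = 39.3745 per 1,000.
Difference = 53.2144 − 39.3745 = 13.8398.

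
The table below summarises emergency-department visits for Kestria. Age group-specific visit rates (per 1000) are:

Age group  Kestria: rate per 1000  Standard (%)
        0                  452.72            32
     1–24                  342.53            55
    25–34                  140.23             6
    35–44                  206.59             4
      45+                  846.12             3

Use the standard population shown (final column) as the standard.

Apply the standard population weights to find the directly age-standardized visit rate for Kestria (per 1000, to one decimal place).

375.3

Standard weights: 0.32, 0.55, 0.06, 0.04, 0.03.
Standardized rate: 0.3200×452.72 + 0.5500×342.53 + 0.0600×140.23 + 0.0400×206.59 + 0.0300×846.12 = 375.3229 per 1000.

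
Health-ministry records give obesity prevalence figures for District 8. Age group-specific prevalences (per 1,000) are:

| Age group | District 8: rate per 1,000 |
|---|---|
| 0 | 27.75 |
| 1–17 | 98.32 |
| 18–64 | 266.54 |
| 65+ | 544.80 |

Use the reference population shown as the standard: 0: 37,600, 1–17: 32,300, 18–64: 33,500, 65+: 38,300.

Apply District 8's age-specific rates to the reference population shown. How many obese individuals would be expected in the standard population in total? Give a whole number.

Expected obese individuals = Σ (standard pop × age-specific rate ÷ 1,000)
= 37,600×27.75/1,000 + 32,300×98.32/1,000 + 33,500×266.54/1,000 + 38,300×544.80/1,000
= 1043.40 + 3175.74 + 8929.09 + 20865.84 = 34014.07.

34014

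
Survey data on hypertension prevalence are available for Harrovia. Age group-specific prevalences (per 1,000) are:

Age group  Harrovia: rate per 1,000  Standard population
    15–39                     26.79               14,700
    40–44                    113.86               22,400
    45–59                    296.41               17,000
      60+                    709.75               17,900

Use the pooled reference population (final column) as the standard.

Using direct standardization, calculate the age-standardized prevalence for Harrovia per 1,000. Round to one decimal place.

287.3

Standard total = 72,000; weights = 0.2042, 0.3111, 0.2361, 0.2486.
Standardized rate: 0.2042×26.79 + 0.3111×113.86 + 0.2361×296.41 + 0.2486×709.75 = 287.3302 per 1,000.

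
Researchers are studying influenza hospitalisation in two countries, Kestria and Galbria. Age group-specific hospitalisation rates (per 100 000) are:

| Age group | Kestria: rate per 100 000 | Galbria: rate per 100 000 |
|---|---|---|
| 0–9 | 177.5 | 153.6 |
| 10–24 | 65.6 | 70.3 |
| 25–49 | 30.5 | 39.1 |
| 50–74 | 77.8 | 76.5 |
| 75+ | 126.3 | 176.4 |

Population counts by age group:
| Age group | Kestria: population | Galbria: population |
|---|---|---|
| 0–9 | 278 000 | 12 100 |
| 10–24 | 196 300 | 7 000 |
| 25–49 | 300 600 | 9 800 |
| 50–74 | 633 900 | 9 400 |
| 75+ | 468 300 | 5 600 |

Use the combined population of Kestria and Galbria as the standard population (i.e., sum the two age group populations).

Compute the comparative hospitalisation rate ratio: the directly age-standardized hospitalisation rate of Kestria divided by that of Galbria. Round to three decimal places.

0.904

Combined standard total = 1 921 000; weights = 0.1510, 0.1058, 0.1616, 0.3349, 0.2467.
Kestria: 0.1510×177.5 + 0.1058×65.6 + 0.1616×30.5 + 0.3349×77.8 + 0.2467×126.3 = 95.8869 per 100 000.
Galbria: 0.1510×153.6 + 0.1058×70.3 + 0.1616×39.1 + 0.3349×76.5 + 0.2467×176.4 = 106.0887 per 100 000.
Ratio = 95.8869 ÷ 106.0887 = 0.90384.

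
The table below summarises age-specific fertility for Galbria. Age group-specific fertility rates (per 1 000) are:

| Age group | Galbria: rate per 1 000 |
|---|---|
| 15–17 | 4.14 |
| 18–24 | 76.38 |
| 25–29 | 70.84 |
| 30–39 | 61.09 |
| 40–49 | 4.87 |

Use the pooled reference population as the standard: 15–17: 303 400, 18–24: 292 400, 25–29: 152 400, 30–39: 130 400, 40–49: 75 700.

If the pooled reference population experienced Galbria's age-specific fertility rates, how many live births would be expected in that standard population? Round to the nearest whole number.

42720

Expected live births = Σ (standard pop × age-specific rate ÷ 1 000)
= 303 400×4.14/1 000 + 292 400×76.38/1 000 + 152 400×70.84/1 000 + 130 400×61.09/1 000 + 75 700×4.87/1 000
= 1256.08 + 22333.51 + 10796.02 + 7966.14 + 368.66 = 42720.40.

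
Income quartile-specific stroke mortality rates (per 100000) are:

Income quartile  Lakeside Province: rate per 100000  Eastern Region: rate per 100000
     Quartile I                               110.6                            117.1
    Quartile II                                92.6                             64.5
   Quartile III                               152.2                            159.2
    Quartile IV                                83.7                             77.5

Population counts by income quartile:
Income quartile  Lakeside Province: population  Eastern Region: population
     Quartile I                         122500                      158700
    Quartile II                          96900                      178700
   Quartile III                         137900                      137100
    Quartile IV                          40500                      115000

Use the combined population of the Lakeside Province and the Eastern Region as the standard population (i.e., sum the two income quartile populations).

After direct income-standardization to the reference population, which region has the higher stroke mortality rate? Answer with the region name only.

Lakeside Province

Combined standard total = 987300; weights = 0.2848, 0.2791, 0.2785, 0.1575.
The Lakeside Province: 0.2848×110.6 + 0.2791×92.6 + 0.2785×152.2 + 0.1575×83.7 = 112.9258 per 100000.
The Eastern Region: 0.2848×117.1 + 0.2791×64.5 + 0.2785×159.2 + 0.1575×77.5 = 107.9064 per 100000.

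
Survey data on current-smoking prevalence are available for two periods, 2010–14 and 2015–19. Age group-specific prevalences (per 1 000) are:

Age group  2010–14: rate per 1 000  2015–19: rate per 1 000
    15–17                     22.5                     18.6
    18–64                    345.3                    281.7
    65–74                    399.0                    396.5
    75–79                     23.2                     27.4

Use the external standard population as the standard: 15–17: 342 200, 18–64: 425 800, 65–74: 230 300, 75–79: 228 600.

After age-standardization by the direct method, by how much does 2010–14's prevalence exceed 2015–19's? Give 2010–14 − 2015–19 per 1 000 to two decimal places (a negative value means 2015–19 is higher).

22.85

Standard total = 1 226 900; weights = 0.2789, 0.3471, 0.1877, 0.1863.
2010–14: 0.2789×22.5 + 0.3471×345.3 + 0.1877×399.0 + 0.1863×23.2 = 205.3317 per 1 000.
2015–19: 0.2789×18.6 + 0.3471×281.7 + 0.1877×396.5 + 0.1863×27.4 = 182.4846 per 1 000.
Difference = 205.3317 − 182.4846 = 22.8471.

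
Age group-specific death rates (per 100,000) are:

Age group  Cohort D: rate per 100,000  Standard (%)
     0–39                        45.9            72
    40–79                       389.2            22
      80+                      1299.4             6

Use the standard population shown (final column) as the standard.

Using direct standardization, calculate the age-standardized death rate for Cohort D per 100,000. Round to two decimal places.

Standard weights: 0.72, 0.22, 0.06.
Standardized rate: 0.7200×45.9 + 0.2200×389.2 + 0.0600×1299.4 = 196.6360 per 100,000.

196.64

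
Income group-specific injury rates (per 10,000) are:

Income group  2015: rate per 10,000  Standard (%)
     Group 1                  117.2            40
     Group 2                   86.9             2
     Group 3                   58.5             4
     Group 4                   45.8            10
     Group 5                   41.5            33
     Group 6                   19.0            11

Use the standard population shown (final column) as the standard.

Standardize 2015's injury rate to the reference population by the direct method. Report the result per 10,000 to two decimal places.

71.32

Standard weights: 0.40, 0.02, 0.04, 0.10, 0.33, 0.11.
Standardized rate: 0.4000×117.2 + 0.0200×86.9 + 0.0400×58.5 + 0.1000×45.8 + 0.3300×41.5 + 0.1100×19.0 = 71.3230 per 10,000.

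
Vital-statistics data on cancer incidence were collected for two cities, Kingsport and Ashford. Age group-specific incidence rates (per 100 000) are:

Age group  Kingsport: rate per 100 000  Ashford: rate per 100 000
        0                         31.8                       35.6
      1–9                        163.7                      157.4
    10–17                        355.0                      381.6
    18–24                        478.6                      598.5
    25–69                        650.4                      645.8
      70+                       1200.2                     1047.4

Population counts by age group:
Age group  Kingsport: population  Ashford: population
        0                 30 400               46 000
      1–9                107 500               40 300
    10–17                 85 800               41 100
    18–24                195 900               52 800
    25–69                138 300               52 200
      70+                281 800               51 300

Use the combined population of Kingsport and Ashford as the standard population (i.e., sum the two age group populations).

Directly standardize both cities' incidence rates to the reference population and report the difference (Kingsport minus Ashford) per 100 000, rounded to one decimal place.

17.1

Combined standard total = 1 123 400; weights = 0.0680, 0.1316, 0.1130, 0.2214, 0.1696, 0.2965.
Kingsport: 0.0680×31.8 + 0.1316×163.7 + 0.1130×355.0 + 0.2214×478.6 + 0.1696×650.4 + 0.2965×1200.2 = 635.9173 per 100 000.
Ashford: 0.0680×35.6 + 0.1316×157.4 + 0.1130×381.6 + 0.2214×598.5 + 0.1696×645.8 + 0.2965×1047.4 = 618.8084 per 100 000.
Difference = 635.9173 − 618.8084 = 17.1089.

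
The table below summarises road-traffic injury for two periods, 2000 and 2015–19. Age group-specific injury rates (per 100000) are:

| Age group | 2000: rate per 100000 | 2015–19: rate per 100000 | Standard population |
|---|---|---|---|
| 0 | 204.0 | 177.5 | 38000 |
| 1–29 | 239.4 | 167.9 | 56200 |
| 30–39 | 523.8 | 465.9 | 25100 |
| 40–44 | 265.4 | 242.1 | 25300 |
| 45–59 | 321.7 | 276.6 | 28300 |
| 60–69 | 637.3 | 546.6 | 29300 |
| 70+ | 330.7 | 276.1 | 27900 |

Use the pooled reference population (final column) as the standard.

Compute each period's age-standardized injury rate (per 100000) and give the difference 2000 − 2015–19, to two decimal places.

Standard total = 230100; weights = 0.1651, 0.2442, 0.1091, 0.1100, 0.1230, 0.1273, 0.1213.
2000: 0.1651×204.0 + 0.2442×239.4 + 0.1091×523.8 + 0.1100×265.4 + 0.1230×321.7 + 0.1273×637.3 + 0.1213×330.7 = 339.2951 per 100000.
2015–19: 0.1651×177.5 + 0.2442×167.9 + 0.1091×465.9 + 0.1100×242.1 + 0.1230×276.6 + 0.1273×546.6 + 0.1213×276.1 = 284.8611 per 100000.
Difference = 339.2951 − 284.8611 = 54.4340.

54.43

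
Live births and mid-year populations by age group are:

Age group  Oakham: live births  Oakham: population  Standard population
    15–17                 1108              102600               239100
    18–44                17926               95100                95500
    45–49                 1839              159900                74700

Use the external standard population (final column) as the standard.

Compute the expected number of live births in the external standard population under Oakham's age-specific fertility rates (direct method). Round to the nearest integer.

Age-specific rates per 1000 for Oakham: 10.799, 188.496, 11.501.
Expected live births = Σ (standard pop × age-specific rate ÷ 1000)
= 239100×10.799/1000 + 95500×188.496/1000 + 74700×11.501/1000
= 2582.09 + 18001.40 + 859.12 = 21442.61.

21443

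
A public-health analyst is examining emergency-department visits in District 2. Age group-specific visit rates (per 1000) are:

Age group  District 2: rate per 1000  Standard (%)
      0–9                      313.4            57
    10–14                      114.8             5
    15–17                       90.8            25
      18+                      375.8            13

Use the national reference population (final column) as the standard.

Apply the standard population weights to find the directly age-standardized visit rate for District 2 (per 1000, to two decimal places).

Standard weights: 0.57, 0.05, 0.25, 0.13.
Standardized rate: 0.5700×313.4 + 0.0500×114.8 + 0.2500×90.8 + 0.1300×375.8 = 255.9320 per 1000.

255.93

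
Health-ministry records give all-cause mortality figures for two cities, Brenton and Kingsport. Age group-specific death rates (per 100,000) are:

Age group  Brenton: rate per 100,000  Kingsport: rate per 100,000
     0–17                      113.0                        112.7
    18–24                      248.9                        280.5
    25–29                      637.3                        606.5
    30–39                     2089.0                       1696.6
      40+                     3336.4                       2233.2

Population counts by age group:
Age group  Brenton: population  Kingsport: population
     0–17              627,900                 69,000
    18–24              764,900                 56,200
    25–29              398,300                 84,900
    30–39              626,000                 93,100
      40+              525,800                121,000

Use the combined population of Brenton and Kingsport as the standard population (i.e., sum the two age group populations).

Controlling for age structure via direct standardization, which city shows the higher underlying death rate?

Brenton

Combined standard total = 3,367,100; weights = 0.2070, 0.2439, 0.1435, 0.2136, 0.1921.
Brenton: 0.2070×113.0 + 0.2439×248.9 + 0.1435×637.3 + 0.2136×2089.0 + 0.1921×3336.4 = 1262.5845 per 100,000.
Kingsport: 0.2070×112.7 + 0.2439×280.5 + 0.1435×606.5 + 0.2136×1696.6 + 0.1921×2233.2 = 970.0867 per 100,000.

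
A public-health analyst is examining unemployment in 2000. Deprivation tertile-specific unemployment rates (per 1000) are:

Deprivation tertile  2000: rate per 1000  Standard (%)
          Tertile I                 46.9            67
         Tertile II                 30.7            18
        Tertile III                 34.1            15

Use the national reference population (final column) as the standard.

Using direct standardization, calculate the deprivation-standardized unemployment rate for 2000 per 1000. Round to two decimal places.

Standard weights: 0.67, 0.18, 0.15.
Standardized rate: 0.6700×46.9 + 0.1800×30.7 + 0.1500×34.1 = 42.0640 per 1000.

42.06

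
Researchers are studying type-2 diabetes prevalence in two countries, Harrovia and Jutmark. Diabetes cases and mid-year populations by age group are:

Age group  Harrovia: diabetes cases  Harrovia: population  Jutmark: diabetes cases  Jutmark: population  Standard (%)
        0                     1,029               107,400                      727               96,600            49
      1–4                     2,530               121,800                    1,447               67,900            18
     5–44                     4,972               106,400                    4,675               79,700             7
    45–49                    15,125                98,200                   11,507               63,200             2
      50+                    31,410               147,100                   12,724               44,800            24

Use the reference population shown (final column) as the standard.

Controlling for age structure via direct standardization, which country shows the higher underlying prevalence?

Age-specific rates per 1,000 for Harrovia: 9.581, 20.772, 46.729, 154.022, 213.528.
For Jutmark: 7.526, 21.311, 58.657, 182.073, 284.018.
Standard weights: 0.49, 0.18, 0.07, 0.02, 0.24.
Harrovia: 0.4900×9.581 + 0.1800×20.772 + 0.0700×46.729 + 0.0200×154.022 + 0.2400×213.528 = 66.0319 per 1,000.
Jutmark: 0.4900×7.526 + 0.1800×21.311 + 0.0700×58.657 + 0.0200×182.073 + 0.2400×284.018 = 83.4354 per 1,000.
The crude rates (94.79 vs 88.25) would put Harrovia higher, but that reflects its age composition; once standardized to a common age structure, Jutmark has the higher underlying rate.

Jutmark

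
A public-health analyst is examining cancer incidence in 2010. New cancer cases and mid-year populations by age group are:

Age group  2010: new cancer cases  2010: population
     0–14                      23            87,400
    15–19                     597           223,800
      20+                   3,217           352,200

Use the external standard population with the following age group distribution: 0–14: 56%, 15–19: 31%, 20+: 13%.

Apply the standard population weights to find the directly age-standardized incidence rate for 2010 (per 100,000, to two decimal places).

Age-specific rates per 100,000 for 2010: 26.32, 266.76, 913.40.
Standard weights: 0.56, 0.31, 0.13.
Standardized rate: 0.5600×26.32 + 0.3100×266.76 + 0.1300×913.40 = 216.1734 per 100,000.

216.17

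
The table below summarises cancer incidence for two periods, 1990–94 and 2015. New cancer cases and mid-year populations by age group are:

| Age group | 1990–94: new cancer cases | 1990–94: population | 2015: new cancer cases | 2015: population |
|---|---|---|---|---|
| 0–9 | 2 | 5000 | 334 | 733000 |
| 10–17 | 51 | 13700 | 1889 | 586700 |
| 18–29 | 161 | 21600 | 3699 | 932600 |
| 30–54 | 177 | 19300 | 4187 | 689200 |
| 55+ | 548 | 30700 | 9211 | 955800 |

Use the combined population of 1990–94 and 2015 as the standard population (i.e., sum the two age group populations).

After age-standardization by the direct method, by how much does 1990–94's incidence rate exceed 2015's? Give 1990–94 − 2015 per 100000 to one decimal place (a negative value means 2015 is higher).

Age-specific rates per 100000 for 1990–94: 40.00, 372.26, 745.37, 917.10, 1785.02.
For 2015: 45.57, 321.97, 396.63, 607.52, 963.70.
Combined standard total = 3987600; weights = 0.1851, 0.1506, 0.2393, 0.1777, 0.2474.
1990–94: 0.1851×40.00 + 0.1506×372.26 + 0.2393×745.37 + 0.1777×917.10 + 0.2474×1785.02 = 846.3592 per 100000.
2015: 0.1851×45.57 + 0.1506×321.97 + 0.2393×396.63 + 0.1777×607.52 + 0.2474×963.70 = 498.1735 per 100000.
Difference = 846.3592 − 498.1735 = 348.1857.

348.2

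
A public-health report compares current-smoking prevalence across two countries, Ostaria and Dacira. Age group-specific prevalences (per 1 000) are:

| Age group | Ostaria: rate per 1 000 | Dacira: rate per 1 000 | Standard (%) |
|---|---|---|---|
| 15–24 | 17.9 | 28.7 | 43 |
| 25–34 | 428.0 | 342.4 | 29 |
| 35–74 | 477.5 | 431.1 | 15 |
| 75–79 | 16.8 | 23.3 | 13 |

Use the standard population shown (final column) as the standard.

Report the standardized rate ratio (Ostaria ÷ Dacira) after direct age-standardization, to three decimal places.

Standard weights: 0.43, 0.29, 0.15, 0.13.
Ostaria: 0.4300×17.9 + 0.2900×428.0 + 0.1500×477.5 + 0.1300×16.8 = 205.6260 per 1 000.
Dacira: 0.4300×28.7 + 0.2900×342.4 + 0.1500×431.1 + 0.1300×23.3 = 179.3310 per 1 000.
Ratio = 205.6260 ÷ 179.3310 = 1.14663.

1.147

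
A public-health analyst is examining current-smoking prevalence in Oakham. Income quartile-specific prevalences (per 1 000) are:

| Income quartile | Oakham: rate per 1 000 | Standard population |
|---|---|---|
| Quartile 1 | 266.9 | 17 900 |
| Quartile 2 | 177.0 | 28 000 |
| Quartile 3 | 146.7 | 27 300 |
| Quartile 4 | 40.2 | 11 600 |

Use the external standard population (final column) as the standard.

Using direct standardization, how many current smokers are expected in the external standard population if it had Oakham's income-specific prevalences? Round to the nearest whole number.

14205

Expected current smokers = Σ (standard pop × income-specific rate ÷ 1 000)
= 17 900×266.9/1 000 + 28 000×177.0/1 000 + 27 300×146.7/1 000 + 11 600×40.2/1 000
= 4777.51 + 4956.00 + 4004.91 + 466.32 = 14204.74.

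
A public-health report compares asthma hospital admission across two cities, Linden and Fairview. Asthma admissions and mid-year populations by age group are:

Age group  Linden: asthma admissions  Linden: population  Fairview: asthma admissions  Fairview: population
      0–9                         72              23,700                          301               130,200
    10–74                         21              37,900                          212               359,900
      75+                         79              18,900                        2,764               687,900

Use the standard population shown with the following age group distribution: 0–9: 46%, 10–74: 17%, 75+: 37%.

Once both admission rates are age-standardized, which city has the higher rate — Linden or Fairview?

Linden

Age-specific rates per 10,000 for Linden: 30.38, 5.54, 41.80.
For Fairview: 23.12, 5.89, 40.18.
Standard weights: 0.46, 0.17, 0.37.
Linden: 0.4600×30.38 + 0.1700×5.54 + 0.3700×41.80 = 30.3822 per 10,000.
Fairview: 0.4600×23.12 + 0.1700×5.89 + 0.3700×40.18 = 26.5025 per 10,000.
The crude rates (21.37 vs 27.82) would put Fairview higher, but that reflects its age composition; once standardized to a common age structure, Linden has the higher underlying rate.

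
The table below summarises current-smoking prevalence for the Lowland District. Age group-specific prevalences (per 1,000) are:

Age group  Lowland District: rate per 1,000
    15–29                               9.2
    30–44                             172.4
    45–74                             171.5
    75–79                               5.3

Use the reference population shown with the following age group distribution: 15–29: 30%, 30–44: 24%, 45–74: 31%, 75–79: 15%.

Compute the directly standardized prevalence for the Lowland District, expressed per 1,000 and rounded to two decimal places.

98.10

Standard weights: 0.30, 0.24, 0.31, 0.15.
Standardized rate: 0.3000×9.2 + 0.2400×172.4 + 0.3100×171.5 + 0.1500×5.3 = 98.0960 per 1,000.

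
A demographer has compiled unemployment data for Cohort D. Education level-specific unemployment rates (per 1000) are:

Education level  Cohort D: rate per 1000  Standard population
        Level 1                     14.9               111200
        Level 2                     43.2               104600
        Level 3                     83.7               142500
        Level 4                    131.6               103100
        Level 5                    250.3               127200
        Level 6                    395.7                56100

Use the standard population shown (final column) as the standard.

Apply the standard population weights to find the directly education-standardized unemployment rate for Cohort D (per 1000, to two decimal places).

132.94

Standard total = 644700; weights = 0.1725, 0.1622, 0.2210, 0.1599, 0.1973, 0.0870.
Standardized rate: 0.1725×14.9 + 0.1622×43.2 + 0.2210×83.7 + 0.1599×131.6 + 0.1973×250.3 + 0.0870×395.7 = 132.9421 per 1000.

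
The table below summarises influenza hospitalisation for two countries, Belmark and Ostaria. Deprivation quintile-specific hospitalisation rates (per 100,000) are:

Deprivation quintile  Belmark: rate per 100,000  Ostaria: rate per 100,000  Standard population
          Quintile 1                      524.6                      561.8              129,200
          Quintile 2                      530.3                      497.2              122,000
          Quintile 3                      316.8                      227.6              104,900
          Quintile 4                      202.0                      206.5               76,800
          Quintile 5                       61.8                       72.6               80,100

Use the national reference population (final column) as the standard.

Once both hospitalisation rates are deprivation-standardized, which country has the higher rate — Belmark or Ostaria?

Belmark

Standard total = 513,000; weights = 0.2519, 0.2378, 0.2045, 0.1497, 0.1561.
Belmark: 0.2519×524.6 + 0.2378×530.3 + 0.2045×316.8 + 0.1497×202.0 + 0.1561×61.8 = 362.9065 per 100,000.
Ostaria: 0.2519×561.8 + 0.2378×497.2 + 0.2045×227.6 + 0.1497×206.5 + 0.1561×72.6 = 348.5237 per 100,000.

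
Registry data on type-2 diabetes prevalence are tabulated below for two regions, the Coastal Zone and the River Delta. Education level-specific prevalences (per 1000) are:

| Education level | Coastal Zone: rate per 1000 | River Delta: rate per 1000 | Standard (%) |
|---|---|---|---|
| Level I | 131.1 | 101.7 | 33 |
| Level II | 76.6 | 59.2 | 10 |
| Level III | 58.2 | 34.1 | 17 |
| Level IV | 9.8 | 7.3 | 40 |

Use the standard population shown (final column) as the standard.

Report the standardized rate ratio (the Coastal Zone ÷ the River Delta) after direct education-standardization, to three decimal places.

1.343

Standard weights: 0.33, 0.10, 0.17, 0.40.
The Coastal Zone: 0.3300×131.1 + 0.1000×76.6 + 0.1700×58.2 + 0.4000×9.8 = 64.7370 per 1000.
The River Delta: 0.3300×101.7 + 0.1000×59.2 + 0.1700×34.1 + 0.4000×7.3 = 48.1980 per 1000.
Ratio = 64.7370 ÷ 48.1980 = 1.34315.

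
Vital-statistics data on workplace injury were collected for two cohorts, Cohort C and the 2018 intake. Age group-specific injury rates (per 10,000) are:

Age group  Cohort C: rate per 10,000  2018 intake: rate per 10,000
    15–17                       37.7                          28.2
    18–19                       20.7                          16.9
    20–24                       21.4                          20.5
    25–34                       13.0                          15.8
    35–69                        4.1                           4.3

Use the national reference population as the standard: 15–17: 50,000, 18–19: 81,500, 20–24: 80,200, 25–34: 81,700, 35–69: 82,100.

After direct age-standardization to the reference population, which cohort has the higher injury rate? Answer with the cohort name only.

Cohort C

Standard total = 375,500; weights = 0.1332, 0.2170, 0.2136, 0.2176, 0.2186.
Cohort C: 0.1332×37.7 + 0.2170×20.7 + 0.2136×21.4 + 0.2176×13.0 + 0.2186×4.1 = 17.8084 per 10,000.
The 2018 intake: 0.1332×28.2 + 0.2170×16.9 + 0.2136×20.5 + 0.2176×15.8 + 0.2186×4.3 = 16.1793 per 10,000.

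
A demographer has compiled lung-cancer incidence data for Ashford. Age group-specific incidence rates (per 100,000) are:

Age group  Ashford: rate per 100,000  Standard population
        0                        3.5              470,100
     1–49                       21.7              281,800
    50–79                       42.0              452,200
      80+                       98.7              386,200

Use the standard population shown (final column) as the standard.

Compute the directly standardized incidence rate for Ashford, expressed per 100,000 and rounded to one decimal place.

40.8

Standard total = 1,590,300; weights = 0.2956, 0.1772, 0.2843, 0.2428.
Standardized rate: 0.2956×3.5 + 0.1772×21.7 + 0.2843×42.0 + 0.2428×98.7 = 40.7915 per 100,000.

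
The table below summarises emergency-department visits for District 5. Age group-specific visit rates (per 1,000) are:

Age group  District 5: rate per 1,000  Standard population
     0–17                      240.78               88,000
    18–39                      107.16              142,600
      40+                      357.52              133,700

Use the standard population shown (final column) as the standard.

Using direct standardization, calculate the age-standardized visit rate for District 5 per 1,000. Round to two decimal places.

231.32

Standard total = 364,300; weights = 0.2416, 0.3914, 0.3670.
Standardized rate: 0.2416×240.78 + 0.3914×107.16 + 0.3670×357.52 = 231.3206 per 1,000.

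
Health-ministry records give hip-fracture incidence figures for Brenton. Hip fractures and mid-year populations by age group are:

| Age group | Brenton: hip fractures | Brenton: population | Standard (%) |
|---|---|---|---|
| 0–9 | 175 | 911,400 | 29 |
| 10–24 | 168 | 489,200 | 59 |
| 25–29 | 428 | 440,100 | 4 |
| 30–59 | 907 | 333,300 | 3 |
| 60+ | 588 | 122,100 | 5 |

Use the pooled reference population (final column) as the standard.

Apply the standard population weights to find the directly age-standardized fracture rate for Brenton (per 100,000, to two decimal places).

61.96

Age-specific rates per 100,000 for Brenton: 19.20, 34.34, 97.25, 272.13, 481.57.
Standard weights: 0.29, 0.59, 0.04, 0.03, 0.05.
Standardized rate: 0.2900×19.20 + 0.5900×34.34 + 0.0400×97.25 + 0.0300×272.13 + 0.0500×481.57 = 61.9625 per 100,000.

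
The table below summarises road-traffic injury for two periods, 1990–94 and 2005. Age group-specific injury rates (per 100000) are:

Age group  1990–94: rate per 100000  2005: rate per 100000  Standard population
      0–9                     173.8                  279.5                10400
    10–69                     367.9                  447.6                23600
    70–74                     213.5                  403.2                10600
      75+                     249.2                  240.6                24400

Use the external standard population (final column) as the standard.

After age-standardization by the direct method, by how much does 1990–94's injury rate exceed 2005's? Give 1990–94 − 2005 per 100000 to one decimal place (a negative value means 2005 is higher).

-69.3

Standard total = 69000; weights = 0.1507, 0.3420, 0.1536, 0.3536.
1990–94: 0.1507×173.8 + 0.3420×367.9 + 0.1536×213.5 + 0.3536×249.2 = 272.9499 per 100000.
2005: 0.1507×279.5 + 0.3420×447.6 + 0.1536×403.2 + 0.3536×240.6 = 342.2423 per 100000.
Difference = 272.9499 − 342.2423 = -69.2925.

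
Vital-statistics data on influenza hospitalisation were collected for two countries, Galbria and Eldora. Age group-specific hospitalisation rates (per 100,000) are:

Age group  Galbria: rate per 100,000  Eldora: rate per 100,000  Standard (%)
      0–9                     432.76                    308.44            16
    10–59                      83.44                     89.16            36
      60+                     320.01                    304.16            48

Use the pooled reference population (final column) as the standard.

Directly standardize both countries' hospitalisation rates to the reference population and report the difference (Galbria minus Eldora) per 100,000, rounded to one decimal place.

25.4

Standard weights: 0.16, 0.36, 0.48.
Galbria: 0.1600×432.76 + 0.3600×83.44 + 0.4800×320.01 = 252.8848 per 100,000.
Eldora: 0.1600×308.44 + 0.3600×89.16 + 0.4800×304.16 = 227.4448 per 100,000.
Difference = 252.8848 − 227.4448 = 25.4400.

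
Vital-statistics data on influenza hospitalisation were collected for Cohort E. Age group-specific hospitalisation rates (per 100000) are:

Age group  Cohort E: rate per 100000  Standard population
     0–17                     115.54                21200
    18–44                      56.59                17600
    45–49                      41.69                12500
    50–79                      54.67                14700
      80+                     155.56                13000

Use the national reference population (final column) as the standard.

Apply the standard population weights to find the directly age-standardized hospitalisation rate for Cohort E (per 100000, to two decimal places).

85.98

Standard total = 79000; weights = 0.2684, 0.2228, 0.1582, 0.1861, 0.1646.
Standardized rate: 0.2684×115.54 + 0.2228×56.59 + 0.1582×41.69 + 0.1861×54.67 + 0.1646×155.56 = 85.9808 per 100000.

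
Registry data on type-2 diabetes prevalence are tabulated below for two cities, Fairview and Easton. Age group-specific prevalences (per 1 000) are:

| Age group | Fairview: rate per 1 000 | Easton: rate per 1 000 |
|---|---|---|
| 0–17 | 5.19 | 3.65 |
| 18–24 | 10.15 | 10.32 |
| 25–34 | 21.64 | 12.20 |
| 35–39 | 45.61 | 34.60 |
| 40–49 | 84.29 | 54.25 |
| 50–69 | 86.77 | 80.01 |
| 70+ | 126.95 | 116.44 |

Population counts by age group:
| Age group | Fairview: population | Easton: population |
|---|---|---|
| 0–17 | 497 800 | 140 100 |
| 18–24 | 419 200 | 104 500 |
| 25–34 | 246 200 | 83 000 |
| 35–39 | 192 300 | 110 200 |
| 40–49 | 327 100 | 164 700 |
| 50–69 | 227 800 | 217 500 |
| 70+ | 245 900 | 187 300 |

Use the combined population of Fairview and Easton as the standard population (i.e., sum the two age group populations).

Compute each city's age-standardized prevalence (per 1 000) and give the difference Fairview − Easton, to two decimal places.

Combined standard total = 3 163 600; weights = 0.2016, 0.1655, 0.1041, 0.0956, 0.1555, 0.1408, 0.1369.
Fairview: 0.2016×5.19 + 0.1655×10.15 + 0.1041×21.64 + 0.0956×45.61 + 0.1555×84.29 + 0.1408×86.77 + 0.1369×126.95 = 52.0402 per 1 000.
Easton: 0.2016×3.65 + 0.1655×10.32 + 0.1041×12.20 + 0.0956×34.60 + 0.1555×54.25 + 0.1408×80.01 + 0.1369×116.44 = 42.6622 per 1 000.
Difference = 52.0402 − 42.6622 = 9.3780.

9.38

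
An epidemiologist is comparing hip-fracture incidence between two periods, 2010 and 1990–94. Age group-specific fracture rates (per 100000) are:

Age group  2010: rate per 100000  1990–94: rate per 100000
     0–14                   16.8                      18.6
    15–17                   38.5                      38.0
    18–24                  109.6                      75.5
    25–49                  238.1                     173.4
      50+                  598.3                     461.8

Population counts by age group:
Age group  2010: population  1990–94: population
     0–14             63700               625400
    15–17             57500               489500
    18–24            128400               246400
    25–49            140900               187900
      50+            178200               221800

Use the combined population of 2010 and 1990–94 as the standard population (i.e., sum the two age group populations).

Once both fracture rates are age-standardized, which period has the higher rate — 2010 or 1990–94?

Combined standard total = 2339700; weights = 0.2945, 0.2338, 0.1602, 0.1405, 0.1710.
2010: 0.2945×16.8 + 0.2338×38.5 + 0.1602×109.6 + 0.1405×238.1 + 0.1710×598.3 = 167.2530 per 100000.
1990–94: 0.2945×18.6 + 0.2338×38.0 + 0.1602×75.5 + 0.1405×173.4 + 0.1710×461.8 = 129.7750 per 100000.

2010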